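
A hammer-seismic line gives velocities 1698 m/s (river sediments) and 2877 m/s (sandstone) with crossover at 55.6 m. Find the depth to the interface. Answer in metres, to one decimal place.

x_cross = 2h·√((V₂+V₁)/(V₂−V₁)) → h = x_cross / (2·√((V₂+V₁)/(V₂−V₁))).
√((V₂+V₁)/(V₂−V₁)) = √((2877+1698)/(2877−1698)) = 1.9699.
h = 55.6 / (2·1.9699) = 14.11 m.

14.1 m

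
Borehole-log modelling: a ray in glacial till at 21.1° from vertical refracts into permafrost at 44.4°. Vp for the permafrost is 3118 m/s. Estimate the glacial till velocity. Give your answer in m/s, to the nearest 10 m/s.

sin 21.1° = 0.3600; sin 44.4° = 0.6997.
V₁ = V₂·(sin θ₁/sin θ₂) = 3118·(0.3600/0.6997) = 1604.30 m/s.

1600 m/s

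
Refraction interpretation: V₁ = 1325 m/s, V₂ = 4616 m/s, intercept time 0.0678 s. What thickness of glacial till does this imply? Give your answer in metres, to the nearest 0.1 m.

θ_c = arcsin(1325/4616) = 16.68°; cos θ_c = 0.9579.
tᵢ = 2h cos θ_c/V₁ ⇒ h = tᵢ·V₁/(2 cos θ_c) = 0.0678·1325/(2·0.9579) = 46.89 m.

46.9 m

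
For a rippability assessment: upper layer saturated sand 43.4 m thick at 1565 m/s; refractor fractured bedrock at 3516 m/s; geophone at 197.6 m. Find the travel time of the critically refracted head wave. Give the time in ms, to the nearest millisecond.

106 ms

t = x/V₂ + 2h·√(V₂²−V₁²)/(V₁V₂).
√(V₂²−V₁²) = √(3516²−1565²) = 3148.5 m/s; delay term = 2·43.4·3148.5/(1565·3516) = 0.04967 s.
t = 197.6/3516 + 0.04967 = 0.10587 s.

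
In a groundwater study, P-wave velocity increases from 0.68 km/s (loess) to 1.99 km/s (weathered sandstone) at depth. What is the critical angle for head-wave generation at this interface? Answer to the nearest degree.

20°

Critical incidence: sin θ_c = V₁/V₂ = 0.68/1.99 = 0.3417.
θ_c = arcsin 0.3417 = 19.98°.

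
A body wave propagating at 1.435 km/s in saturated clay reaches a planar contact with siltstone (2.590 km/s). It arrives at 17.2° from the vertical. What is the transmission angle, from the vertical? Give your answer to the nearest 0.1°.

32.3°

sin θ₁/V₁ = sin θ₂/V₂ ⇒ sin θ₂ = 2.590·sin 17.2°/1.435 = 2.590·0.2957/1.435 = 0.5337.
θ₂ = arcsin 0.5337 = 32.26° from the normal.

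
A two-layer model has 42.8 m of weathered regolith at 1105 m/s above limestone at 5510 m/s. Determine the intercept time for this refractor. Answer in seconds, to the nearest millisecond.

θ_c = arcsin(V₁/V₂) = arcsin(1105/5510) = 11.57°; cos θ_c = 0.9797.
tᵢ = 2h·cos θ_c / V₁ = 2·42.8·0.9797 / 1105 = 0.07589 s.

0.076 s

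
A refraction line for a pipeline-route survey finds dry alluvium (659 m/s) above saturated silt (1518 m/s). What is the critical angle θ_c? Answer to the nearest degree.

At critical incidence the refracted ray runs along the interface (θ₂ = 90°), so sin θ_c = V₁/V₂.
θ_c = arcsin(659/1518) = arcsin 0.4341 = 25.73°.

26°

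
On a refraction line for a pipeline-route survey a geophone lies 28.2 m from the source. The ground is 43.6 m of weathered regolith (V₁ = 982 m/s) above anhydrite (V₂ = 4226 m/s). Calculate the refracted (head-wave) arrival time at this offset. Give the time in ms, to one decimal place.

θ_c = arcsin(V₁/V₂) = arcsin(982/4226) = 13.44°, cos θ_c = 0.9726.
Intercept time tᵢ = 2h cos θ_c / V₁ = 2·43.6·0.9726/982 = 0.08637 s.
t = x/V₂ + tᵢ = 28.2/4226 + 0.08637 = 0.09304 s.

93.0 ms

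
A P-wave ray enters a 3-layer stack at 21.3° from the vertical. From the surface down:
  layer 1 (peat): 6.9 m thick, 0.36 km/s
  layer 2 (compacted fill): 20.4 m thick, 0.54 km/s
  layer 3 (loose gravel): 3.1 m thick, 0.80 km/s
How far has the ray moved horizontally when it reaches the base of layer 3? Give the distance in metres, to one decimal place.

Ray parameter p = sin 21.3° / 0.36 km/s = 1.0090e+00 s/km.
Layer 1: θ = 21.30°; offset = 6.9·tan 21.30° = 2.690 m.
Layer 2: sin θ = p·0.54 = 0.5449 → θ = 33.02°; offset = 20.4·tan 33.02° = 13.256 m.
Layer 3: sin θ = p·0.80 = 0.8072 → θ = 53.83°; offset = 3.1·tan 53.83° = 4.240 m.
Σ offsets = 20.186 m.

20.2 m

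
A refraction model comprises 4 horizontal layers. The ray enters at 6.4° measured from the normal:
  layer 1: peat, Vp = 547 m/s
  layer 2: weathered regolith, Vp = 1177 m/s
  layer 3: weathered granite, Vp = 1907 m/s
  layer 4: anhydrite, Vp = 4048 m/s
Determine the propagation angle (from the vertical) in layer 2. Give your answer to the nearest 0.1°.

Snell's law across each interface conserves sin θ / V, so sin θ_2 = V_2·sin θ₁/V₁.
sin θ_2 = 1177 × sin 6.4° / 547 = 0.2399.
θ_2 = arcsin 0.2399 = 13.88°.

13.9°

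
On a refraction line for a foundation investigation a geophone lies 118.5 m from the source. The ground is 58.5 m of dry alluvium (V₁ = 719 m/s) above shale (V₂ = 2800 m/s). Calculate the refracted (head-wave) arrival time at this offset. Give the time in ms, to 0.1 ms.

199.6 ms

t = x/V₂ + 2h·√(V₂²−V₁²)/(V₁V₂).
√(V₂²−V₁²) = √(2800²−719²) = 2706.1 m/s; delay term = 2·58.5·2706.1/(719·2800) = 0.15727 s.
t = 118.5/2800 + 0.15727 = 0.19959 s.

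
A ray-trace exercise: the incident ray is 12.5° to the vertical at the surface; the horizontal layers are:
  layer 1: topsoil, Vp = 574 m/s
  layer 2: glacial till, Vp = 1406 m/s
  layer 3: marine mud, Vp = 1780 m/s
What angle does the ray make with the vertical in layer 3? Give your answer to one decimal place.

Snell's law across each interface conserves sin θ / V, so sin θ_3 = V_3·sin θ₁/V₁.
sin θ_3 = 1780 × sin 12.5° / 574 = 0.6712.
θ_3 = arcsin 0.6712 = 42.16°.

42.2°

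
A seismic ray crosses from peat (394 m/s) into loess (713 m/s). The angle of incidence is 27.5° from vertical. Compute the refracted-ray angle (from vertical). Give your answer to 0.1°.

56.7°

sin θ₁/V₁ = sin θ₂/V₂ ⇒ sin θ₂ = 713·sin 27.5°/394 = 713·0.4617/394 = 0.8356.
θ₂ = arcsin 0.8356 = 56.68° from the normal.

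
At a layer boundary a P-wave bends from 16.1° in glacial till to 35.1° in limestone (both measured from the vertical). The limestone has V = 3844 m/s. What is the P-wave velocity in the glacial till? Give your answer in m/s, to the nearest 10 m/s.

sin 16.1° = 0.2773; sin 35.1° = 0.5750.
V₁ = V₂·(sin θ₁/sin θ₂) = 3844·(0.2773/0.5750) = 1853.89 m/s.

1850 m/s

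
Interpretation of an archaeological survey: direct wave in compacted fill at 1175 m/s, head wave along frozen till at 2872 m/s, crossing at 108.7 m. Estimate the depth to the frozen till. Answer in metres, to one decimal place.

35.2 m

x_cross = 2h·√((V₂+V₁)/(V₂−V₁)) → h = x_cross / (2·√((V₂+V₁)/(V₂−V₁))).
√((V₂+V₁)/(V₂−V₁)) = √((2872+1175)/(2872−1175)) = 1.5443.
h = 108.7 / (2·1.5443) = 35.19 m.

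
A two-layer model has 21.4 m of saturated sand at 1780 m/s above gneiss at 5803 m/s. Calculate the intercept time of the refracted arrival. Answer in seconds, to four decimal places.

0.0229 s

θ_c = arcsin(V₁/V₂) = arcsin(1780/5803) = 17.86°; cos θ_c = 0.9518.
tᵢ = 2h·cos θ_c / V₁ = 2·21.4·0.9518 / 1780 = 0.02289 s.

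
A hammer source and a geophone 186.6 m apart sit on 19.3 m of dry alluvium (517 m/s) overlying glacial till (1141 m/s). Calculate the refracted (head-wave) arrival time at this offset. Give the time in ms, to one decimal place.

θ_c = arcsin(V₁/V₂) = arcsin(517/1141) = 26.94°, cos θ_c = 0.8915.
Intercept time tᵢ = 2h cos θ_c / V₁ = 2·19.3·0.8915/517 = 0.06656 s.
t = x/V₂ + tᵢ = 186.6/1141 + 0.06656 = 0.23010 s.

230.1 ms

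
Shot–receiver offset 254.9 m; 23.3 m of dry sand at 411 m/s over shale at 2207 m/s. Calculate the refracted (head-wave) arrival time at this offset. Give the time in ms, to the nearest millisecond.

227 ms

θ_c = arcsin(V₁/V₂) = arcsin(411/2207) = 10.73°, cos θ_c = 0.9825.
Intercept time tᵢ = 2h cos θ_c / V₁ = 2·23.3·0.9825/411 = 0.11140 s.
t = x/V₂ + tᵢ = 254.9/2207 + 0.11140 = 0.22689 s.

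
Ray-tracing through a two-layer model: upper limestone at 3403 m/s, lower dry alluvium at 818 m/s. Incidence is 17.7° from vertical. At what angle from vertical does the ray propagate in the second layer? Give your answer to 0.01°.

4.19°

sin θ₁/V₁ = sin θ₂/V₂ ⇒ sin θ₂ = 818·sin 17.7°/3403 = 818·0.3040/3403 = 0.0731.
θ₂ = arcsin 0.0731 = 4.19° from the normal.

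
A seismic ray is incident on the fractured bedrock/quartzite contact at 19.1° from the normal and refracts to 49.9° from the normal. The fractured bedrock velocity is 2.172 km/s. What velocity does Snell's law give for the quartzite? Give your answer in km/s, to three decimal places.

5.077 km/s

Snell's law: sin 19.1°/V₁ = sin 49.9°/V₂.
V₂ = V₁·sin 49.9°/sin 19.1° = 2.172 × 2.3377 = 5.077 km/s.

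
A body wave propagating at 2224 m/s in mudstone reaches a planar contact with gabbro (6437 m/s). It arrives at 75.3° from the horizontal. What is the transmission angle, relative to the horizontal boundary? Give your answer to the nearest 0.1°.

Angle from the normal: 90° − 75.3° = 14.7°.
sin θ₁/V₁ = sin θ₂/V₂ ⇒ sin θ₂ = 6437·sin 14.7°/2224 = 6437·0.2538/2224 = 0.7345.
θ₂ = sin⁻¹(0.7345) = 47.26° (from vertical).
From the interface: 90° − 47.26° = 42.74°.

42.7°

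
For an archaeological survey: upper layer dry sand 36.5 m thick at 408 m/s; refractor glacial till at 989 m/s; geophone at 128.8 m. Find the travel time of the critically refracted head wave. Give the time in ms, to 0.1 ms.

t = x/V₂ + 2h·√(V₂²−V₁²)/(V₁V₂).
√(V₂²−V₁²) = √(989²−408²) = 900.9 m/s; delay term = 2·36.5·900.9/(408·989) = 0.16299 s.
t = 128.8/989 + 0.16299 = 0.29322 s.

293.2 ms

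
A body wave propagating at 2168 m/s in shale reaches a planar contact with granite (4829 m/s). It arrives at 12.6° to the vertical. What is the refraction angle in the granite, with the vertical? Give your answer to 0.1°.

29.1°

sin θ₁/V₁ = sin θ₂/V₂ ⇒ sin θ₂ = 4829·sin 12.6°/2168 = 4829·0.2181/2168 = 0.4859.
θ₂ = arcsin 0.4859 = 29.07° from the normal.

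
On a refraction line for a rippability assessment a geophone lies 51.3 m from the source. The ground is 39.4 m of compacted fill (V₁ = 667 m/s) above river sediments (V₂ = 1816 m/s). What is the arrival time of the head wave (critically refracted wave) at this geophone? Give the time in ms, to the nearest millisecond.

t = x/V₂ + 2h·√(V₂²−V₁²)/(V₁V₂).
√(V₂²−V₁²) = √(1816²−667²) = 1689.1 m/s; delay term = 2·39.4·1689.1/(667·1816) = 0.10988 s.
t = 51.3/1816 + 0.10988 = 0.13813 s.

138 ms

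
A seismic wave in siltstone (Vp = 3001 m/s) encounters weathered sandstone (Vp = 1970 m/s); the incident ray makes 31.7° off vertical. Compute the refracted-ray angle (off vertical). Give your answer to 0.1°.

20.2°

Snell's law: sin θ₂ = (V₂/V₁)·sin θ₁ = (1970/3001)·sin 31.7° = 0.3449.
θ₂ = sin⁻¹(0.3449) = 20.18° (from vertical).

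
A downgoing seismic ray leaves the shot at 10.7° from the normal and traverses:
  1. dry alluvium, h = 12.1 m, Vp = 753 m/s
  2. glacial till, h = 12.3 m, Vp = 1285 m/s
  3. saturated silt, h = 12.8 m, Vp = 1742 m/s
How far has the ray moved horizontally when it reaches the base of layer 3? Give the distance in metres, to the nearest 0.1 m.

p = sin θ₁/V₁ = sin 10.7°/753 = 2.4657e-04 s/m is conserved through the stack.
Layer 1: θ = 10.70°; offset = 12.1·tan 10.70° = 2.286 m.
Layer 2: sin θ = p·1285 = 0.3168 → θ = 18.47°; offset = 12.3·tan 18.47° = 4.109 m.
Layer 3: sin θ = p·1742 = 0.4295 → θ = 25.44°; offset = 12.8·tan 25.44° = 6.088 m.
Σ offsets = 12.483 m.

12.5 m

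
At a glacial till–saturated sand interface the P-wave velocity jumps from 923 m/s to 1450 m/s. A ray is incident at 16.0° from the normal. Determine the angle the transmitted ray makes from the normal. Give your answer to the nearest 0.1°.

sin θ₁/V₁ = sin θ₂/V₂ ⇒ sin θ₂ = 1450·sin 16.0°/923 = 1450·0.2756/923 = 0.4330.
θ₂ = sin⁻¹(0.4330) = 25.66° (from vertical).

25.7°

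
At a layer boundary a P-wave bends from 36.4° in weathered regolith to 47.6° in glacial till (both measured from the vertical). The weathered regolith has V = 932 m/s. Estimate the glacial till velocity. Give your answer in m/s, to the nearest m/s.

sin 36.4° = 0.5934; sin 47.6° = 0.7385.
V₂ = V₁·(sin θ₂/sin θ₁) = 932·(0.7385/0.5934) = 1159.79 m/s.

1160 m/s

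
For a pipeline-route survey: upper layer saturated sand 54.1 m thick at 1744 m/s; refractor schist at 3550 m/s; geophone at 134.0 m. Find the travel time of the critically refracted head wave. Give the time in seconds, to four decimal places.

0.0918 s

t = x/V₂ + 2h·√(V₂²−V₁²)/(V₁V₂).
√(V₂²−V₁²) = √(3550²−1744²) = 3092.1 m/s; delay term = 2·54.1·3092.1/(1744·3550) = 0.05404 s.
t = 134.0/3550 + 0.05404 = 0.09178 s.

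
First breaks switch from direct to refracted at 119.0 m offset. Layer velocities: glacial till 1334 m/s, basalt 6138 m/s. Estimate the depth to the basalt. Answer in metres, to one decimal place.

47.7 m

x_cross = 2h·√((V₂+V₁)/(V₂−V₁)) → h = x_cross / (2·√((V₂+V₁)/(V₂−V₁))).
√((V₂+V₁)/(V₂−V₁)) = √((6138+1334)/(6138−1334)) = 1.2471.
h = 119.0 / (2·1.2471) = 47.71 m.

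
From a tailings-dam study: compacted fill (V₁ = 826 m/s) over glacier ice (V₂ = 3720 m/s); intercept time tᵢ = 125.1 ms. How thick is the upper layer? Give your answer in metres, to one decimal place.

53.0 m

h = tᵢ·V₁·V₂ / (2·√(V₂²−V₁²)).
√(V₂²−V₁²) = √(3720² − 826²) = 3627.1 m/s.
h = 0.1251 s × 826 × 3720 / (2 × 3627.1) = 52.99 m.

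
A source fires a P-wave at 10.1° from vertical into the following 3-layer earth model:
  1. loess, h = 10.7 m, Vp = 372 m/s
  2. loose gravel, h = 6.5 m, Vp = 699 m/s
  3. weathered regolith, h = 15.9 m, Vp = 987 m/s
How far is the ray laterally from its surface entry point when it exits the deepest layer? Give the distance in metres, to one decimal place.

Apply Snell's law at each interface; in layer i the horizontal offset is hᵢ·tan θᵢ.
Layer 1: θ = 10.10°; offset = 10.7·tan 10.10° = 1.906 m.
Layer 2: sin θ = 699·sin 10.1°/372 = 0.3295, θ = 19.24°; offset = 6.5·tan 19.24° = 2.269 m.
Layer 3: sin θ = 987·sin 10.1°/372 = 0.4653, θ = 27.73°; offset = 15.9·tan 27.73° = 8.358 m.
Total horizontal offset = 12.532 m.

12.5 m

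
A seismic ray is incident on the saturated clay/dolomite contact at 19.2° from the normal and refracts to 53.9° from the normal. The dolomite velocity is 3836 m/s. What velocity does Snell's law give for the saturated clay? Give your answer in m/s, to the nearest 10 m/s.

Snell's law: sin 19.2°/V₁ = sin 53.9°/V₂.
V₁ = V₂·sin 19.2°/sin 53.9° = 3836 × 0.4070 = 1561.32 m/s.

1560 m/s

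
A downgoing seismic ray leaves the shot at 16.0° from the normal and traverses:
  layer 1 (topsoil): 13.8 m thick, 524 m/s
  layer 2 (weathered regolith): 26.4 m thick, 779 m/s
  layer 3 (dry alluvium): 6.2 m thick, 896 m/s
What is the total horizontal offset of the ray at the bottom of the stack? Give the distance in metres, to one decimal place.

Apply Snell's law at each interface; in layer i the horizontal offset is hᵢ·tan θᵢ.
Layer 1: θ = 16.00°; offset = 13.8·tan 16.00° = 3.957 m.
Layer 2: sin θ = 779·sin 16.0°/524 = 0.4098, θ = 24.19°; offset = 26.4·tan 24.19° = 11.859 m.
Layer 3: sin θ = 896·sin 16.0°/524 = 0.4713, θ = 28.12°; offset = 6.2·tan 28.12° = 3.313 m.
Summing the layer offsets gives 19.130 m.

19.1 m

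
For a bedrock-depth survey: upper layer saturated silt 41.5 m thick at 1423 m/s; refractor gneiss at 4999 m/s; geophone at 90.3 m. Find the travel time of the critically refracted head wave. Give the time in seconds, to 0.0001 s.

0.0740 s

θ_c = arcsin(V₁/V₂) = arcsin(1423/4999) = 16.54°, cos θ_c = 0.9586.
Intercept time tᵢ = 2h cos θ_c / V₁ = 2·41.5·0.9586/1423 = 0.05591 s.
t = x/V₂ + tᵢ = 90.3/4999 + 0.05591 = 0.07398 s.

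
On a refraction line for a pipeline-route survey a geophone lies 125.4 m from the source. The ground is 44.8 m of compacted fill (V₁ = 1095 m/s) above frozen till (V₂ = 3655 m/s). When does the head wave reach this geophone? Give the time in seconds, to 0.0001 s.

0.1124 s

t = x/V₂ + 2h·√(V₂²−V₁²)/(V₁V₂).
√(V₂²−V₁²) = √(3655²−1095²) = 3487.1 m/s; delay term = 2·44.8·3487.1/(1095·3655) = 0.07807 s.
t = 125.4/3655 + 0.07807 = 0.11238 s.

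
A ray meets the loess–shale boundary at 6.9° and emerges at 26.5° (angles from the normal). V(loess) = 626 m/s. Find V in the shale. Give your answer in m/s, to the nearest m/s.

2325 m/s

sin 6.9° = 0.1201; sin 26.5° = 0.4462.
V₂ = V₁·(sin θ₂/sin θ₁) = 626·(0.4462/0.1201) = 2325.01 m/s.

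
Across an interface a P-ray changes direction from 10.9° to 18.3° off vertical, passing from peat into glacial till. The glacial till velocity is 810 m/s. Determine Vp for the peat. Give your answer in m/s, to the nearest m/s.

488 m/s

Snell's law: sin 10.9°/V₁ = sin 18.3°/V₂.
V₁ = V₂·sin 10.9°/sin 18.3° = 810 × 0.6022 = 487.81 m/s.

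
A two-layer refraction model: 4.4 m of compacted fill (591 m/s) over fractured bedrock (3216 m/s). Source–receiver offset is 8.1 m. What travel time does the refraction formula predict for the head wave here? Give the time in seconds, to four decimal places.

θ_c = arcsin(V₁/V₂) = arcsin(591/3216) = 10.59°, cos θ_c = 0.9830.
Intercept time tᵢ = 2h cos θ_c / V₁ = 2·4.4·0.9830/591 = 0.01464 s.
t = x/V₂ + tᵢ = 8.1/3216 + 0.01464 = 0.01716 s.

0.0172 s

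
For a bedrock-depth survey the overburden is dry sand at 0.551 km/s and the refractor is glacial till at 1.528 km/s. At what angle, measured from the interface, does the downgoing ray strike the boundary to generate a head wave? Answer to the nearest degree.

At critical incidence the refracted ray runs along the interface (θ₂ = 90°), so sin θ_c = V₁/V₂.
θ_c = arcsin(0.551/1.528) = arcsin 0.3606 = 21.14°.
Measured from the interface: 90° − 21.14° = 68.86°.

69°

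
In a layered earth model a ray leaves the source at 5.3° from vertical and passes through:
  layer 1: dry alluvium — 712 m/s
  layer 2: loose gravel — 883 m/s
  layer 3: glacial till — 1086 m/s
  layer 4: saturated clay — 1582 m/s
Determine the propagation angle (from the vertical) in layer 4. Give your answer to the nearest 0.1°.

11.8°

Snell's law across each interface conserves sin θ / V, so sin θ_4 = V_4·sin θ₁/V₁.
sin θ_4 = 1582 × sin 5.3° / 712 = 0.2052.
θ_4 = arcsin 0.2052 = 11.84°.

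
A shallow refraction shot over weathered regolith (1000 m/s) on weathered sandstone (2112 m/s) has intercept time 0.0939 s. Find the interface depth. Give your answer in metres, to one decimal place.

θ_c = arcsin(1000/2112) = 28.26°; cos θ_c = 0.8808.
tᵢ = 2h cos θ_c/V₁ ⇒ h = tᵢ·V₁/(2 cos θ_c) = 0.0939·1000/(2·0.8808) = 53.30 m.

53.3 m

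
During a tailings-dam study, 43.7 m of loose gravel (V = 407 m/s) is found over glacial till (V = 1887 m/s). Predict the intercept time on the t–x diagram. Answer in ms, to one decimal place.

θ_c = arcsin(V₁/V₂) = arcsin(407/1887) = 12.46°; cos θ_c = 0.9765.
tᵢ = 2h·cos θ_c / V₁ = 2·43.7·0.9765 / 407 = 0.20969 s.

209.7 ms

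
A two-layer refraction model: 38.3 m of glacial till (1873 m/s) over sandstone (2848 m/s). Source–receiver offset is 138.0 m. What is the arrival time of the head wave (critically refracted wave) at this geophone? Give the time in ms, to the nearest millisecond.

θ_c = arcsin(V₁/V₂) = arcsin(1873/2848) = 41.12°, cos θ_c = 0.7533.
Intercept time tᵢ = 2h cos θ_c / V₁ = 2·38.3·0.7533/1873 = 0.03081 s.
t = x/V₂ + tᵢ = 138.0/2848 + 0.03081 = 0.07926 s.

79 ms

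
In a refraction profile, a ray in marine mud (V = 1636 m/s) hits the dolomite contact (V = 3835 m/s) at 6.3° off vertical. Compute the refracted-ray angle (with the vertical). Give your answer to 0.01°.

14.91°

sin θ₁/V₁ = sin θ₂/V₂ ⇒ sin θ₂ = 3835·sin 6.3°/1636 = 3835·0.1097/1636 = 0.2572.
θ₂ = arcsin 0.2572 = 14.91° from the normal.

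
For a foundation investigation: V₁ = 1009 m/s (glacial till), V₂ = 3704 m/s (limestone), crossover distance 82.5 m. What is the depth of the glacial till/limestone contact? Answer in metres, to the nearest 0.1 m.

x_cross = 2h·√((V₂+V₁)/(V₂−V₁)) → h = x_cross / (2·√((V₂+V₁)/(V₂−V₁))).
√((V₂+V₁)/(V₂−V₁)) = √((3704+1009)/(3704−1009)) = 1.3224.
h = 82.5 / (2·1.3224) = 31.19 m.

31.2 m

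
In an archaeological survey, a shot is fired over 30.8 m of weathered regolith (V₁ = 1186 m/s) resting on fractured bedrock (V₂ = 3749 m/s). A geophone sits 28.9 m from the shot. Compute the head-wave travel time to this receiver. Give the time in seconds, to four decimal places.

0.0570 s

θ_c = arcsin(V₁/V₂) = arcsin(1186/3749) = 18.44°, cos θ_c = 0.9486.
Intercept time tᵢ = 2h cos θ_c / V₁ = 2·30.8·0.9486/1186 = 0.04927 s.
t = x/V₂ + tᵢ = 28.9/3749 + 0.04927 = 0.05698 s.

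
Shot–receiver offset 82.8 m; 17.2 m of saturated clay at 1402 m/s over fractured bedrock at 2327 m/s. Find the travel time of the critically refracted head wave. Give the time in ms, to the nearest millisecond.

t = x/V₂ + 2h·√(V₂²−V₁²)/(V₁V₂).
√(V₂²−V₁²) = √(2327²−1402²) = 1857.2 m/s; delay term = 2·17.2·1857.2/(1402·2327) = 0.01958 s.
t = 82.8/2327 + 0.01958 = 0.05517 s.

55 ms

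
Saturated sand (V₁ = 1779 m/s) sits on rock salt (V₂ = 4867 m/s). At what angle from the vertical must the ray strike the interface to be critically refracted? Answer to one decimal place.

Critical incidence: sin θ_c = V₁/V₂ = 1779/4867 = 0.3655.
θ_c = arcsin 0.3655 = 21.44°.

21.4°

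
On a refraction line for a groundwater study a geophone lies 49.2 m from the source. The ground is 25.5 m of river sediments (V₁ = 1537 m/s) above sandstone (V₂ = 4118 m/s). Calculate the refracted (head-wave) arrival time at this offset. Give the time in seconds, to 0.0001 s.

0.0427 s

θ_c = arcsin(V₁/V₂) = arcsin(1537/4118) = 21.92°, cos θ_c = 0.9277.
Intercept time tᵢ = 2h cos θ_c / V₁ = 2·25.5·0.9277/1537 = 0.03078 s.
t = x/V₂ + tᵢ = 49.2/4118 + 0.03078 = 0.04273 s.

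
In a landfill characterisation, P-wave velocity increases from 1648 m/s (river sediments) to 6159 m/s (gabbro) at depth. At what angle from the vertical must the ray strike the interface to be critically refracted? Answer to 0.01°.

15.52°

Critical incidence: sin θ_c = V₁/V₂ = 1648/6159 = 0.2676.
θ_c = arcsin 0.2676 = 15.52°.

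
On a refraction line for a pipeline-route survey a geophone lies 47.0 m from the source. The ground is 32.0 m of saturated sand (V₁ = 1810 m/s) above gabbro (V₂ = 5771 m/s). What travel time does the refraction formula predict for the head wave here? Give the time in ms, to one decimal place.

41.7 ms

t = x/V₂ + 2h·√(V₂²−V₁²)/(V₁V₂).
√(V₂²−V₁²) = √(5771²−1810²) = 5479.8 m/s; delay term = 2·32.0·5479.8/(1810·5771) = 0.03357 s.
t = 47.0/5771 + 0.03357 = 0.04172 s.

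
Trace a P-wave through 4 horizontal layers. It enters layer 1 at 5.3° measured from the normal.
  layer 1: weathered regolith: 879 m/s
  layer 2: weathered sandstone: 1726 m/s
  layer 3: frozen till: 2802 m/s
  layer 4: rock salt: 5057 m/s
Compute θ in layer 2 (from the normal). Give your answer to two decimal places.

10.45°

Ray parameter p = sin 5.3° / 879 = 1.0509e-04 s/m.
sin θ_2 = p·V_2 = 1.0509e-04 × 1726 = 0.1814.
θ_2 = arcsin 0.1814 = 10.45°.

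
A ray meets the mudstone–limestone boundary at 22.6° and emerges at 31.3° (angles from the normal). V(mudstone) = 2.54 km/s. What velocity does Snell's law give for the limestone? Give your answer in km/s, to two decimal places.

Snell's law: sin 22.6°/V₁ = sin 31.3°/V₂.
V₂ = V₁·sin 31.3°/sin 22.6° = 2.54 × 1.3519 = 3.43 km/s.

3.43 km/s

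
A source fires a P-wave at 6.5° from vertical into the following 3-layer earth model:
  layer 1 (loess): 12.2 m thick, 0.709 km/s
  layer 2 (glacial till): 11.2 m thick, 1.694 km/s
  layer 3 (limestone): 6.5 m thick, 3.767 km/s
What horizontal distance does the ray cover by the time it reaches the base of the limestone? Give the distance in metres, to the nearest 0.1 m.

9.4 m

p = sin θ₁/V₁ = sin 6.5°/0.709 = 1.5967e-01 s/km is conserved through the stack.
Layer 1: θ = 6.50°; offset = 12.2·tan 6.50° = 1.390 m.
Layer 2: sin θ = p·1.694 = 0.2705 → θ = 15.69°; offset = 11.2·tan 15.69° = 3.147 m.
Layer 3: sin θ = p·3.767 = 0.6015 → θ = 36.97°; offset = 6.5·tan 36.97° = 4.894 m.
Total horizontal offset = 9.430 m.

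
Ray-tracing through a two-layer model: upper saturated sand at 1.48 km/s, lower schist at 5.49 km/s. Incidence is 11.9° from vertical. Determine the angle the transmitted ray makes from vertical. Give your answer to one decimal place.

Snell's law: sin θ₂ = (V₂/V₁)·sin θ₁ = (5.49/1.48)·sin 11.9° = 0.7649.
θ₂ = arcsin 0.7649 = 49.90° from the normal.

49.9°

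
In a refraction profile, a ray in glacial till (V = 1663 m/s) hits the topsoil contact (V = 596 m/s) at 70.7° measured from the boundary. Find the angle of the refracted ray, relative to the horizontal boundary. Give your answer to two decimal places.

83.20°

Angle from the normal: 90° − 70.7° = 19.3°.
Snell's law: sin θ₂ = (V₂/V₁)·sin θ₁ = (596/1663)·sin 19.3° = 0.1185.
θ₂ = sin⁻¹(0.1185) = 6.80° (from vertical).
From the interface: 90° − 6.80° = 83.20°.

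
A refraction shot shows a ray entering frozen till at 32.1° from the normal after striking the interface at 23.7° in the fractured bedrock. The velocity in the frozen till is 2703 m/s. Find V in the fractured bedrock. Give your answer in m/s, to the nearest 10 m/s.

2040 m/s

Snell's law: sin 23.7°/V₁ = sin 32.1°/V₂.
V₁ = V₂·sin 23.7°/sin 32.1° = 2703 × 0.7564 = 2044.54 m/s.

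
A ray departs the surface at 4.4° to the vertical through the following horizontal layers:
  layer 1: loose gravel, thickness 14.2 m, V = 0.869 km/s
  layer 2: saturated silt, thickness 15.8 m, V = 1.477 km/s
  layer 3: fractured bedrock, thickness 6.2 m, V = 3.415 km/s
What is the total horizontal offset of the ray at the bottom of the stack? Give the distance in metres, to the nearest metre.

5 m

p = sin θ₁/V₁ = sin 4.4°/0.869 = 8.8284e-02 s/km is conserved through the stack.
Layer 1: θ = 4.40°; offset = 14.2·tan 4.40° = 1.093 m.
Layer 2: sin θ = p·1.477 = 0.1304 → θ = 7.49°; offset = 15.8·tan 7.49° = 2.078 m.
Layer 3: sin θ = p·3.415 = 0.3015 → θ = 17.55°; offset = 6.2·tan 17.55° = 1.960 m.
Summing the layer offsets gives 5.131 m.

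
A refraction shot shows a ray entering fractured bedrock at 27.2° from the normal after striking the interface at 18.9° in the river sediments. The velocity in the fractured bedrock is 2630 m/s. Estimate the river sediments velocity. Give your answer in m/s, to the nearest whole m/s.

1864 m/s

Snell's law: sin 18.9°/V₁ = sin 27.2°/V₂.
V₁ = V₂·sin 18.9°/sin 27.2° = 2630 × 0.7086 = 1863.72 m/s.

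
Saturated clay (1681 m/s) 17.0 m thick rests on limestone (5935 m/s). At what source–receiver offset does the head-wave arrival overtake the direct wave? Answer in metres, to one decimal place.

45.5 m

x_cross = 2h·√((V₂+V₁)/(V₂−V₁)).
(V₂+V₁)/(V₂−V₁) = (5935+1681)/(5935−1681) = 1.7903; √ = 1.3380.
x_cross = 2·17.0·1.3380 = 45.49 m.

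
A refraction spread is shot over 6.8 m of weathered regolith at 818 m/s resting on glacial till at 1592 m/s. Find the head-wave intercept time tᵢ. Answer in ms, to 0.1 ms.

14.3 ms

tᵢ = 2h·√(V₂²−V₁²)/(V₁V₂).
√(V₂²−V₁²) = √(1592²−818²) = 1365.8 m/s.
tᵢ = 2·6.8·1365.8/(818·1592) = 0.01426 s.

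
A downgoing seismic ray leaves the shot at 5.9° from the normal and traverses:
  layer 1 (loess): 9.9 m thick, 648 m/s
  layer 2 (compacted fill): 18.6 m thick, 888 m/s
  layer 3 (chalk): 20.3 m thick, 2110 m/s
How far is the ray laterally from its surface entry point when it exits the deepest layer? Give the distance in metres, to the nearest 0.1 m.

10.9 m

Apply Snell's law at each interface; in layer i the horizontal offset is hᵢ·tan θᵢ.
Layer 1: θ = 5.90°; offset = 9.9·tan 5.90° = 1.023 m.
Layer 2: sin θ = 888·sin 5.9°/648 = 0.1409, θ = 8.10°; offset = 18.6·tan 8.10° = 2.646 m.
Layer 3: sin θ = 2110·sin 5.9°/648 = 0.3347, θ = 19.55°; offset = 20.3·tan 19.55° = 7.211 m.
Total horizontal offset = 10.880 m.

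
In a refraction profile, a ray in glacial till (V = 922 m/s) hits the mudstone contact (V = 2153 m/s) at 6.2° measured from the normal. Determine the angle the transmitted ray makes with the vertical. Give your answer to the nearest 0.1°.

14.6°

Snell's law: sin θ₂ = (V₂/V₁)·sin θ₁ = (2153/922)·sin 6.2° = 0.2522.
θ₂ = sin⁻¹(0.2522) = 14.61° (from vertical).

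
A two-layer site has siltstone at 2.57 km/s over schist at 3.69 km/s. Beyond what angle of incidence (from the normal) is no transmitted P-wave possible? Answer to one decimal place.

44.1°

At critical incidence the refracted ray runs along the interface (θ₂ = 90°), so sin θ_c = V₁/V₂.
θ_c = arcsin(2.57/3.69) = arcsin 0.6965 = 44.15°.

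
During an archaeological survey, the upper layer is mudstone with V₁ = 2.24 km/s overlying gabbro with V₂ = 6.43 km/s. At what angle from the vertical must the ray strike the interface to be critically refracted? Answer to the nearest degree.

Critical incidence: sin θ_c = V₁/V₂ = 2.24/6.43 = 0.3484.
θ_c = arcsin 0.3484 = 20.39°.

20°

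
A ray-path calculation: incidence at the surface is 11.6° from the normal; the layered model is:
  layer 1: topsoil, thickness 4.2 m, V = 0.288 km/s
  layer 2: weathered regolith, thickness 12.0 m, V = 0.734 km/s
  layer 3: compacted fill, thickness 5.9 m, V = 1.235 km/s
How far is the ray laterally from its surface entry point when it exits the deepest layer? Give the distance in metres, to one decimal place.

p = sin θ₁/V₁ = sin 11.6°/0.288 = 6.9819e-01 s/km is conserved through the stack.
Layer 1: θ = 11.60°; offset = 4.2·tan 11.60° = 0.862 m.
Layer 2: sin θ = p·0.734 = 0.5125 → θ = 30.83°; offset = 12.0·tan 30.83° = 7.162 m.
Layer 3: sin θ = p·1.235 = 0.8623 → θ = 59.57°; offset = 5.9·tan 59.57° = 10.045 m.
Σ offsets = 18.068 m.

18.1 m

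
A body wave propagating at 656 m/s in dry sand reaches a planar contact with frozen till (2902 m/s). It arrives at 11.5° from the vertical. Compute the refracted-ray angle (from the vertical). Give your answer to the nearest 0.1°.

sin θ₁/V₁ = sin θ₂/V₂ ⇒ sin θ₂ = 2902·sin 11.5°/656 = 2902·0.1994/656 = 0.8820.
θ₂ = arcsin 0.8820 = 61.88° from the normal.

61.9°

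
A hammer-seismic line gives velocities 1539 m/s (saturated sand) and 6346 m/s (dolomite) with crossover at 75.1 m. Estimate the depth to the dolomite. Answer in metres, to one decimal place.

29.3 m

x_cross = 2h·√((V₂+V₁)/(V₂−V₁)) → h = x_cross / (2·√((V₂+V₁)/(V₂−V₁))).
√((V₂+V₁)/(V₂−V₁)) = √((6346+1539)/(6346−1539)) = 1.2807.
h = 75.1 / (2·1.2807) = 29.32 m.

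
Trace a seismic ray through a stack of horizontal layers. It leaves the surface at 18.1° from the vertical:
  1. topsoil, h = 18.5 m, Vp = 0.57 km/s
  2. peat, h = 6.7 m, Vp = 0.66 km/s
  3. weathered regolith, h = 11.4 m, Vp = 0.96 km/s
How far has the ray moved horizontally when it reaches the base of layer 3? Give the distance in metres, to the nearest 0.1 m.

15.6 m

Apply Snell's law at each interface; in layer i the horizontal offset is hᵢ·tan θᵢ.
Layer 1: θ = 18.10°; offset = 18.5·tan 18.10° = 6.047 m.
Layer 2: sin θ = 0.66·sin 18.1°/0.57 = 0.3597, θ = 21.08°; offset = 6.7·tan 21.08° = 2.583 m.
Layer 3: sin θ = 0.96·sin 18.1°/0.57 = 0.5232, θ = 31.55°; offset = 11.4·tan 31.55° = 7.000 m.
Total horizontal offset = 15.630 m.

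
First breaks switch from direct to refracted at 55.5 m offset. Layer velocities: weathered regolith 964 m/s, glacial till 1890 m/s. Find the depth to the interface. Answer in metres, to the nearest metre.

16 m

x_cross = 2h·√((V₂+V₁)/(V₂−V₁)) → h = x_cross / (2·√((V₂+V₁)/(V₂−V₁))).
√((V₂+V₁)/(V₂−V₁)) = √((1890+964)/(1890−964)) = 1.7556.
h = 55.5 / (2·1.7556) = 15.81 m.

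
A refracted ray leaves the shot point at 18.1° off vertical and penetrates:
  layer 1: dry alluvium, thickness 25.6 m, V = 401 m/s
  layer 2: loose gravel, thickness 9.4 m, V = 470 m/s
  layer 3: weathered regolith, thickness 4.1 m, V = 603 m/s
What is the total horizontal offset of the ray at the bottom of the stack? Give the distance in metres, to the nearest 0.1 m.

14.2 m

Ray parameter p = sin 18.1° / 401 m/s = 7.7475e-04 s/m.
Layer 1: θ = 18.10°; offset = 25.6·tan 18.10° = 8.367 m.
Layer 2: sin θ = p·470 = 0.3641 → θ = 21.35°; offset = 9.4·tan 21.35° = 3.675 m.
Layer 3: sin θ = p·603 = 0.4672 → θ = 27.85°; offset = 4.1·tan 27.85° = 2.166 m.
Total horizontal offset = 14.209 m.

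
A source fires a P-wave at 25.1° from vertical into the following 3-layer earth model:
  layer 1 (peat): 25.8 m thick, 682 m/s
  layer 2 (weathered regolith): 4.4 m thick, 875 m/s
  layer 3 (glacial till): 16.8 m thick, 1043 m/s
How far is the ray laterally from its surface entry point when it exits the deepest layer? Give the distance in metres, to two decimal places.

29.26 m

Apply Snell's law at each interface; in layer i the horizontal offset is hᵢ·tan θᵢ.
Layer 1: θ = 25.10°; offset = 25.8·tan 25.10° = 12.0856 m.
Layer 2: sin θ = 875·sin 25.1°/682 = 0.5442, θ = 32.97°; offset = 4.4·tan 32.97° = 2.8544 m.
Layer 3: sin θ = 1043·sin 25.1°/682 = 0.6487, θ = 40.45°; offset = 16.8·tan 40.45° = 14.3215 m.
Summing the layer offsets gives 29.2615 m.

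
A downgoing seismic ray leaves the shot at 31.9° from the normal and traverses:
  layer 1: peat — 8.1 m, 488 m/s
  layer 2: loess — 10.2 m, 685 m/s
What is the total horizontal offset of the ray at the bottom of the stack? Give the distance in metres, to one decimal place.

16.3 m

p = sin θ₁/V₁ = sin 31.9°/488 = 1.0829e-03 s/m is conserved through the stack.
Layer 1: θ = 31.90°; offset = 8.1·tan 31.90° = 5.042 m.
Layer 2: sin θ = p·685 = 0.7418 → θ = 47.88°; offset = 10.2·tan 47.88° = 11.281 m.
Total horizontal offset = 16.323 m.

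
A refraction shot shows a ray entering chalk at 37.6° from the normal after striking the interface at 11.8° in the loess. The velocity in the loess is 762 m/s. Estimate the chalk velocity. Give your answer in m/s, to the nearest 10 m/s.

2270 m/s

sin 11.8° = 0.2045; sin 37.6° = 0.6101.
V₂ = V₁·(sin θ₂/sin θ₁) = 762·(0.6101/0.2045) = 2273.54 m/s.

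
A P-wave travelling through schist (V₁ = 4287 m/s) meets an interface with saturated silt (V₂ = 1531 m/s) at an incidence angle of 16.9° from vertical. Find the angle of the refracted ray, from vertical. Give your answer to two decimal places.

Snell's law: sin θ₂ = (V₂/V₁)·sin θ₁ = (1531/4287)·sin 16.9° = 0.1038.
θ₂ = arcsin 0.1038 = 5.96° from the normal.

5.96°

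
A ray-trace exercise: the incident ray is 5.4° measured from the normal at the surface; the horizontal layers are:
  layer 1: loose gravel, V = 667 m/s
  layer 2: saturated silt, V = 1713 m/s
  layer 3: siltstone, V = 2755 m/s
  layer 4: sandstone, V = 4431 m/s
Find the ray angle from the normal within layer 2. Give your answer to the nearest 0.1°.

Snell's law across each interface conserves sin θ / V, so sin θ_2 = V_2·sin θ₁/V₁.
sin θ_2 = 1713 × sin 5.4° / 667 = 0.2417.
θ_2 = 13.99° from the vertical.

14.0°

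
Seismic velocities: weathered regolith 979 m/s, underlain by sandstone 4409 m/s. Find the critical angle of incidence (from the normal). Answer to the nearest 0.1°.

12.8°

At critical incidence the refracted ray runs along the interface (θ₂ = 90°), so sin θ_c = V₁/V₂.
θ_c = arcsin(979/4409) = arcsin 0.2220 = 12.83°.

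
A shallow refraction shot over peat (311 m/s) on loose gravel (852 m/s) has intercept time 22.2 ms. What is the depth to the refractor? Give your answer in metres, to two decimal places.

θ_c = arcsin(311/852) = 21.41°; cos θ_c = 0.9310.
tᵢ = 2h cos θ_c/V₁ ⇒ h = tᵢ·V₁/(2 cos θ_c) = 0.0222·311/(2·0.9310) = 3.71 m.

3.71 m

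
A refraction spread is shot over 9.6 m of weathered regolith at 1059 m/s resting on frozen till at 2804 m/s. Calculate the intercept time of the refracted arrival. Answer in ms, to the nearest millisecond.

tᵢ = 2h·√(V₂²−V₁²)/(V₁V₂).
√(V₂²−V₁²) = √(2804²−1059²) = 2596.3 m/s.
tᵢ = 2·9.6·2596.3/(1059·2804) = 0.01679 s.

17 ms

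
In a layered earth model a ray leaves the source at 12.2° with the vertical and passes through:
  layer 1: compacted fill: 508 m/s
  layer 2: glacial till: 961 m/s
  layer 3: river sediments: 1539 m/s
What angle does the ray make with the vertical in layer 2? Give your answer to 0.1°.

Ray parameter p = sin 12.2° / 508 = 4.1599e-04 s/m.
sin θ_2 = p·V_2 = 4.1599e-04 × 961 = 0.3998.
θ_2 = arcsin 0.3998 = 23.56°.

23.6°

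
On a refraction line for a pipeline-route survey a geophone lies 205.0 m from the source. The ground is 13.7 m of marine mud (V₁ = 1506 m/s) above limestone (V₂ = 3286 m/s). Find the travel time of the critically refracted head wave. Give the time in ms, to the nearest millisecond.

79 ms

θ_c = arcsin(V₁/V₂) = arcsin(1506/3286) = 27.28°, cos θ_c = 0.8888.
Intercept time tᵢ = 2h cos θ_c / V₁ = 2·13.7·0.8888/1506 = 0.01617 s.
t = x/V₂ + tᵢ = 205.0/3286 + 0.01617 = 0.07856 s.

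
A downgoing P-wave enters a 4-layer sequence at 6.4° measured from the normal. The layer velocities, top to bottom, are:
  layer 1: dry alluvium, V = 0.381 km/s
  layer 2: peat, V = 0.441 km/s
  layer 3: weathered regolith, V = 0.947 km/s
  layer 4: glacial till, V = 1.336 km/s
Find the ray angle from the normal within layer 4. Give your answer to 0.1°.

23.0°

Ray parameter p = sin 6.4° / 0.381 = 2.9257e-01 s/km.
sin θ_4 = p·V_4 = 2.9257e-01 × 1.336 = 0.3909.
θ_4 = 23.01° from the vertical.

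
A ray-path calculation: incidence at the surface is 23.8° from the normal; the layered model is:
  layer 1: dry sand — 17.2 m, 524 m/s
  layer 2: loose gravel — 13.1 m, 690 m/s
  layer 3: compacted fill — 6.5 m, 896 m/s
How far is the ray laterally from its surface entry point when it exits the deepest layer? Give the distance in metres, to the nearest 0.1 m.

Ray parameter p = sin 23.8° / 524 m/s = 7.7012e-04 s/m.
Layer 1: θ = 23.80°; offset = 17.2·tan 23.80° = 7.586 m.
Layer 2: sin θ = p·690 = 0.5314 → θ = 32.10°; offset = 13.1·tan 32.10° = 8.217 m.
Layer 3: sin θ = p·896 = 0.6900 → θ = 43.63°; offset = 6.5·tan 43.63° = 6.197 m.
Total horizontal offset = 22.000 m.

22.0 m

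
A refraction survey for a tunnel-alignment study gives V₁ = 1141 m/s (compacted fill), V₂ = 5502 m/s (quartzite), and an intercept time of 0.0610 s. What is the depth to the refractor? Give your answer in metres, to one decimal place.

h = tᵢ·V₁·V₂ / (2·√(V₂²−V₁²)).
√(V₂²−V₁²) = √(5502² − 1141²) = 5382.4 m/s.
h = 0.061 s × 1141 × 5502 / (2 × 5382.4) = 35.57 m.

35.6 m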